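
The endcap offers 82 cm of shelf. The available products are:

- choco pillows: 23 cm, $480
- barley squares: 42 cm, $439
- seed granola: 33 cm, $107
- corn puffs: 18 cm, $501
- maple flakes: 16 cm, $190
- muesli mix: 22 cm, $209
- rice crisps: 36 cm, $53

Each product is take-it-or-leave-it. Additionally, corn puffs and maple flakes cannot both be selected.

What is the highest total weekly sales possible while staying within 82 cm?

1190

Density check — corn puffs 27.83, choco pillows 20.87, maple flakes 11.88 are the best per cm.
Choco pillows + corn puffs + muesli mix uses 63 of the 82 cm and totals 1190.
Runner-up barley squares + corn puffs + muesli mix tops out at 1149.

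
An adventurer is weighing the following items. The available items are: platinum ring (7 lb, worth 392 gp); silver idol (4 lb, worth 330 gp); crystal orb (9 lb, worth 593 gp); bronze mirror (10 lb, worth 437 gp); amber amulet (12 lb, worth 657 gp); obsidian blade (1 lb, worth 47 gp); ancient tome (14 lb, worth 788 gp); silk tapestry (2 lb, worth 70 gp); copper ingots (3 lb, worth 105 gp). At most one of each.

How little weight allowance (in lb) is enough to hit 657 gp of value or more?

Look for the lowest-weight combination reaching 657.
Taking platinum ring + silver idol gives 722 (≥ 657) for 11 lb.
No combination under 11 lb hits 657.

11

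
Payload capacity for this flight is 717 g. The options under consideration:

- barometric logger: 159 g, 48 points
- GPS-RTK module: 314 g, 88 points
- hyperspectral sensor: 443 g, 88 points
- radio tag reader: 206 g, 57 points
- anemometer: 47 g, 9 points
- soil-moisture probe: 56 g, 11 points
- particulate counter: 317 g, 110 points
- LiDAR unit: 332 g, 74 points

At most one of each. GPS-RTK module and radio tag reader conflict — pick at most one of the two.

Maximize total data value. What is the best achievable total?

215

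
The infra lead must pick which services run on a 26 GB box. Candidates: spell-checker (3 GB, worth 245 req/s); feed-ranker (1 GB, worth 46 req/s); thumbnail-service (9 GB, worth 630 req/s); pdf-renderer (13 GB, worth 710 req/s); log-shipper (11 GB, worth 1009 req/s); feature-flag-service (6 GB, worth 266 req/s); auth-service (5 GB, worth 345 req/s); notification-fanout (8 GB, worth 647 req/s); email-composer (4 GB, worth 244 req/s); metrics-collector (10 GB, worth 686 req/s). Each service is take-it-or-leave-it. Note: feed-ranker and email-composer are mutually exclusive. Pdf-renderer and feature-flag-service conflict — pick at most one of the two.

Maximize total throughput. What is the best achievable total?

2145

Density check — log-shipper 91.73, spell-checker 81.67, notification-fanout 80.88 are the best per GB.
Best packing: spell-checker + log-shipper + notification-fanout + email-composer — 26 GB, 2145 total.
The closest alternative, feed-ranker + log-shipper + auth-service + notification-fanout, reaches only 2047.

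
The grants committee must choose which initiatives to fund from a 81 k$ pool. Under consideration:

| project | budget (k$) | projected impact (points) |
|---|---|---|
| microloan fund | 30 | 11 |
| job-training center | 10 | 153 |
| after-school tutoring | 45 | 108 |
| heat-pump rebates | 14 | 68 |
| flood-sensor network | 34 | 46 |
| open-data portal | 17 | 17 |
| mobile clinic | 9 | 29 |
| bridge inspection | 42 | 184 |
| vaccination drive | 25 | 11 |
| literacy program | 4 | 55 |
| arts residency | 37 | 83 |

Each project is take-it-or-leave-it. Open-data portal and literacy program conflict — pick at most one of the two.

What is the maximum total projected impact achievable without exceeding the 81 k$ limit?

By projected impact per k$: job-training center 15.30, literacy program 13.75, heat-pump rebates 4.86 lead.
Taking job-training center + heat-pump rebates + mobile clinic + bridge inspection + literacy program: 79 k$ used, 489 in projected impact.

489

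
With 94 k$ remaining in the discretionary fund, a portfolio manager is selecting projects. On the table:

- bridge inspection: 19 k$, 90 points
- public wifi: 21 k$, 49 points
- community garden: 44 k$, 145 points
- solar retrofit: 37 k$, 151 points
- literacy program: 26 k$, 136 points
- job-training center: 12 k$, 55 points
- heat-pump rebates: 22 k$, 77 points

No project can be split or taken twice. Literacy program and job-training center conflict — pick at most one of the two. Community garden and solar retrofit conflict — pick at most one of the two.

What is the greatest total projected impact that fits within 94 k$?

377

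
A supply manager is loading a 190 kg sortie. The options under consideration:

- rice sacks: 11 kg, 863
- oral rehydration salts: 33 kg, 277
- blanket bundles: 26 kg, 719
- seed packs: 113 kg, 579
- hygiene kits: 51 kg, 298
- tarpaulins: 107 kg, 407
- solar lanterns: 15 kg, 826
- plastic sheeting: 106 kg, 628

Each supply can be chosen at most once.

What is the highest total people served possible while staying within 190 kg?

By people served per kg: rice sacks 78.45, solar lanterns 55.07, blanket bundles 27.65 lead.
Taking the top-ratio supplies first gives rice sacks + oral rehydration salts + blanket bundles + hygiene kits + solar lanterns for 2983 (136 kg).
Replace oral rehydration salts and hygiene kits with plastic sheeting: the trade gains 53 net, giving 3036 at 158 kg.
Next best is rice sacks + blanket bundles + seed packs + solar lanterns at 2987 (165 kg) — short by 49.

3036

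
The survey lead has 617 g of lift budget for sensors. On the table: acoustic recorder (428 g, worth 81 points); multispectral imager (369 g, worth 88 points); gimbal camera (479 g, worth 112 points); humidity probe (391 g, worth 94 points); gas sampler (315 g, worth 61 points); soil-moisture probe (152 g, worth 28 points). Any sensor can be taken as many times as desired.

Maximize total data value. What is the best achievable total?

Density check — humidity probe 0.24, multispectral imager 0.24, gimbal camera 0.23 are the best per g.
Best packing: humidity probe + soil-moisture probe — 543 g, 122 total.

122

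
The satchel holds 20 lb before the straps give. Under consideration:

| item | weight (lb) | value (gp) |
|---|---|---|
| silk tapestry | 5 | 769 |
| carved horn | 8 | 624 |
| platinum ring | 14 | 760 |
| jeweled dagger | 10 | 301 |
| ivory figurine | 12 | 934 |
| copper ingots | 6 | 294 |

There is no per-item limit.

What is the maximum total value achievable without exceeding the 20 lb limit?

Taking 4×silk tapestry: 20 lb used, 3076 in value.
No other feasible combination exceeds 3076.

3076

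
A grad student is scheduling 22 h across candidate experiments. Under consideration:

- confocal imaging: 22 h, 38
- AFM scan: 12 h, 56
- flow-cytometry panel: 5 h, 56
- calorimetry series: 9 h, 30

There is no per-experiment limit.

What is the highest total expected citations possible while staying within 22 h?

By expected citations per h: flow-cytometry panel 11.20, AFM scan 4.67, calorimetry series 3.33 lead.
Taking 4×flow-cytometry panel: 20 h used, 224 in expected citations.
No other feasible combination exceeds 224.

224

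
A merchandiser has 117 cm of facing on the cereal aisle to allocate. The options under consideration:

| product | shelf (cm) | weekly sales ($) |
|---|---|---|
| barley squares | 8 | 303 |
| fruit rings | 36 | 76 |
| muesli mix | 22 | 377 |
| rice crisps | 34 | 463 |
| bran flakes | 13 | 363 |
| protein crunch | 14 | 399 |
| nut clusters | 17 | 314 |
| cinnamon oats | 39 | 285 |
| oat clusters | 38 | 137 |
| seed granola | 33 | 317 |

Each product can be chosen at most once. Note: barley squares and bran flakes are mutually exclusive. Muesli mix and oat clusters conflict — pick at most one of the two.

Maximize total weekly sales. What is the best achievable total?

By weekly sales per cm: barley squares 37.88, protein crunch 28.50, bran flakes 27.92, nut clusters 18.47 lead.
Muesli mix + rice crisps + bran flakes + protein crunch + seed granola uses 116 of the 117 cm and totals 1919.
No other feasible combination exceeds 1919.

1919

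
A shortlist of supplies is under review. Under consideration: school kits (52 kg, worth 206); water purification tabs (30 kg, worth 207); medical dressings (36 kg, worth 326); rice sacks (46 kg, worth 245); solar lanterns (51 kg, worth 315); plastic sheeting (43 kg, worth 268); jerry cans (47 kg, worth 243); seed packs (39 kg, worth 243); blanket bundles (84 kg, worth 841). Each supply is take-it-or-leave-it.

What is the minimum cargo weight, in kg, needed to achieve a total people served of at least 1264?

Need the lightest bundle worth ≥ 1264.
Taking water purification tabs + medical dressings + blanket bundles gives 1374 (≥ 1264) for 150 kg.
No combination under 150 kg hits 1264.

150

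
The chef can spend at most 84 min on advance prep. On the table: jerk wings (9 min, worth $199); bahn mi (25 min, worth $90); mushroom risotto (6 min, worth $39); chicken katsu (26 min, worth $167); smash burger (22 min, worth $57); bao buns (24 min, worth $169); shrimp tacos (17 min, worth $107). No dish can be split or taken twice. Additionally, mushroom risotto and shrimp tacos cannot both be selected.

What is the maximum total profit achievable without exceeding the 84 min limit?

642

Density check — jerk wings 22.11, bao buns 7.04, mushroom risotto 6.50 are the best per min.
Best packing: jerk wings + chicken katsu + bao buns + shrimp tacos — 76 min, 642 total.
Nothing else feasible within 84 min beats 642.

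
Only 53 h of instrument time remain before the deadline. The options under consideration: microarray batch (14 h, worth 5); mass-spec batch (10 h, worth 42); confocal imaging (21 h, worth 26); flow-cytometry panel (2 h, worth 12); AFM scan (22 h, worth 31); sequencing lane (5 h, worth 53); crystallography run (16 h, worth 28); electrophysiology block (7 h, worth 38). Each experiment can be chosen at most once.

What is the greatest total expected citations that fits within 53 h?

176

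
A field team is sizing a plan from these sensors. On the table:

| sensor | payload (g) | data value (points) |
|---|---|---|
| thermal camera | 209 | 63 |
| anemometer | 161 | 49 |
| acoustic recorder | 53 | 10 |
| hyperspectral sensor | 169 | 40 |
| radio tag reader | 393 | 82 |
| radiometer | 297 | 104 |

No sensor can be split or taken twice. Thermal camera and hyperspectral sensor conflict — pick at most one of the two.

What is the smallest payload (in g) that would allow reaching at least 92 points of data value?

Need the lightest bundle worth ≥ 92.
radiometer: 104 data value at 297 g.
No combination under 297 g hits 92.

297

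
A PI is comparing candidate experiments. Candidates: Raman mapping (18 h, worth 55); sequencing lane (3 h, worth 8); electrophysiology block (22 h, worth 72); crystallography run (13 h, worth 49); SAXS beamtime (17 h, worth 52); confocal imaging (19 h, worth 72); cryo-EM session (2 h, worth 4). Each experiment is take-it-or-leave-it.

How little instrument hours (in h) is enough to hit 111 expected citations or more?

Minimise h subject to total expected citations ≥ 111.
crystallography run + confocal imaging: 121 expected citations at 32 h.
Any bundle with less than 32 h falls short of 111.

32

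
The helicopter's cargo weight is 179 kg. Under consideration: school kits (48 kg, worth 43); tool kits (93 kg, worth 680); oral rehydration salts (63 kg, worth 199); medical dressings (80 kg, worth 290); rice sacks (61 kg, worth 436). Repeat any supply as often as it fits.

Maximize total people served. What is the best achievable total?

Ranking by ratio (people served/kg): tool kits 7.31, rice sacks 7.15, medical dressings 3.62.
Tool kits + rice sacks uses 154 of the 179 kg and totals 1116.
The spare 25 kg is too small for any remaining supply, and no exchange beats 1116.

1116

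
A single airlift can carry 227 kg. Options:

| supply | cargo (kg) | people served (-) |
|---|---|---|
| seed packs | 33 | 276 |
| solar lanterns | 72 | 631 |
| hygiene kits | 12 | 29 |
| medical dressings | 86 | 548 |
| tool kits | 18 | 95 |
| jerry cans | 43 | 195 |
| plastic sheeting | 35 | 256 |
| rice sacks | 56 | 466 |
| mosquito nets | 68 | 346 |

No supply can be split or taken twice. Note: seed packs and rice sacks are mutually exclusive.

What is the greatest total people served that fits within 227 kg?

1711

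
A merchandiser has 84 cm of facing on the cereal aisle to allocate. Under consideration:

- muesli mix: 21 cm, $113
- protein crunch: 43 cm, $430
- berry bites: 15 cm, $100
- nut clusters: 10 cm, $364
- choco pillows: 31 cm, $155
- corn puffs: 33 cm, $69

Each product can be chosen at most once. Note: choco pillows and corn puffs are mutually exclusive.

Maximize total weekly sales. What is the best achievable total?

Filling by ratio: protein crunch + berry bites + nut clusters for 894, with 16 cm left unused.
Replace berry bites with choco pillows: the trade gains 55 net, giving 949 at 84 cm.
An exhaustive check of the 64 subsets confirms 949.

949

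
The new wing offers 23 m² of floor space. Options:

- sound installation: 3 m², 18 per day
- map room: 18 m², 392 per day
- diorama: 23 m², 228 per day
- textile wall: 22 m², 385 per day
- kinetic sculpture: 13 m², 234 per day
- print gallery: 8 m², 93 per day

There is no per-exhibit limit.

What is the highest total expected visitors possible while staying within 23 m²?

410

Taking sound installation + map room: 21 m² used, 410 in expected visitors.
No other feasible combination exceeds 410.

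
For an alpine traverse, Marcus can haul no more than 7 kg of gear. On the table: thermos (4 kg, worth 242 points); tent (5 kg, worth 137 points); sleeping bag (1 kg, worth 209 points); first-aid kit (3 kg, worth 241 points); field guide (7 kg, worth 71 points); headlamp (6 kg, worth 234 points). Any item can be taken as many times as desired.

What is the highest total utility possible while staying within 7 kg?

Taking 7×sleeping bag: 7 kg used, 1463 in utility.
Every other selection either busts 7 kg or fails to beat 1463.

1463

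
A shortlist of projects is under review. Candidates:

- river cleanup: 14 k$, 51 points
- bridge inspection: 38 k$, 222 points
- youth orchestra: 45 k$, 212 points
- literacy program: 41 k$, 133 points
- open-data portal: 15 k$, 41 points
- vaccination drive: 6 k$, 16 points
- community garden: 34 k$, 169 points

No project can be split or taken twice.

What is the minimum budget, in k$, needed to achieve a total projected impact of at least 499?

Look for the lowest-budget combination reaching 499.
river cleanup + bridge inspection + youth orchestra + vaccination drive: 501 projected impact at 103 k$.
No combination under 103 k$ hits 499.

103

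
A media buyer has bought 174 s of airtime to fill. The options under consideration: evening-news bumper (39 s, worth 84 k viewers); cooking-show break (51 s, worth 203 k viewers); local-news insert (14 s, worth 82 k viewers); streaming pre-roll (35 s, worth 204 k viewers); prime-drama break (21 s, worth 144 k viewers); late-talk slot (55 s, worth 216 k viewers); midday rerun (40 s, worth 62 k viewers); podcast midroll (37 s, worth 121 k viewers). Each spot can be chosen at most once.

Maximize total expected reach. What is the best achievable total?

767

Greedy by ratio would take cooking-show break + local-news insert + streaming pre-roll + prime-drama break + podcast midroll: 158 s used, total 754.
Dropping local-news insert and podcast midroll frees 51 s; slotting in late-talk slot (55 s) lifts the total to 767 at 162 s.
Nothing else within 174 s beats 767.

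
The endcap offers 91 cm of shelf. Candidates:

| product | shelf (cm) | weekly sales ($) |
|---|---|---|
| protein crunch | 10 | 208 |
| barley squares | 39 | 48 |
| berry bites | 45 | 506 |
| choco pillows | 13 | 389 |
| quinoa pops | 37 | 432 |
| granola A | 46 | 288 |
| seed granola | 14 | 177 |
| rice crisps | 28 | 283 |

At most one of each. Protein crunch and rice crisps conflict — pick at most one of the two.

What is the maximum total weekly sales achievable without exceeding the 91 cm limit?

1280

Taking the top-ratio products first gives protein crunch + choco pillows + quinoa pops + seed granola for 1206 (74 cm).
The 37 cm tied up in quinoa pops is better spent on berry bites — total rises to 1280 (82 cm).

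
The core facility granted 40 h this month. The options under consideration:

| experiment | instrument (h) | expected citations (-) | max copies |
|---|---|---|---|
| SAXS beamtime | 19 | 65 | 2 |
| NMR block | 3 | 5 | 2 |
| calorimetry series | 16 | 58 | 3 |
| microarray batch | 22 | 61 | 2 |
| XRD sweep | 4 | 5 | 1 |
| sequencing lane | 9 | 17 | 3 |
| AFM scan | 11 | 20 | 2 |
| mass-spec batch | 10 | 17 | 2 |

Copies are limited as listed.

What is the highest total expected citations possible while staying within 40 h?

Greedy by ratio would take 2×NMR block + 2×calorimetry series: 38 h used, total 126.
Replace 2×NMR block and 2×calorimetry series with 2×SAXS beamtime: the trade gains 4 net, giving 130 at 38 h.
The spare 2 h is too small for any remaining experiment, and no exchange beats 130.

130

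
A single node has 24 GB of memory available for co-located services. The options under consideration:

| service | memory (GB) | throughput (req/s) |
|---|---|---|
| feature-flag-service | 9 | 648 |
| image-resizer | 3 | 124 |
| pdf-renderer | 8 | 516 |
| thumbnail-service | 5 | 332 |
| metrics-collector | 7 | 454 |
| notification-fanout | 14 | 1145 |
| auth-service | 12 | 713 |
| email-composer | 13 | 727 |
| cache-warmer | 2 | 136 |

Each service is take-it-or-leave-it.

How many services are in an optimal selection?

The maximum throughput within 24 GB is 1797.
For example pdf-renderer + notification-fanout + cache-warmer achieves it, using 24 GB.
Any selection reaching 1797 contains exactly 3 services.

3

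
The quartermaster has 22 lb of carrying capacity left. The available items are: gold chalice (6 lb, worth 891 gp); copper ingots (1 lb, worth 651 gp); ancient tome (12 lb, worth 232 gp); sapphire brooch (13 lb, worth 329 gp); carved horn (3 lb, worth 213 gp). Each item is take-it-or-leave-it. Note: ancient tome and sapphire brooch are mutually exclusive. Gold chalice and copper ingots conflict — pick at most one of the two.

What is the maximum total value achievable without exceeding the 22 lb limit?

Best packing: gold chalice + sapphire brooch + carved horn — 22 lb, 1433 total.

1433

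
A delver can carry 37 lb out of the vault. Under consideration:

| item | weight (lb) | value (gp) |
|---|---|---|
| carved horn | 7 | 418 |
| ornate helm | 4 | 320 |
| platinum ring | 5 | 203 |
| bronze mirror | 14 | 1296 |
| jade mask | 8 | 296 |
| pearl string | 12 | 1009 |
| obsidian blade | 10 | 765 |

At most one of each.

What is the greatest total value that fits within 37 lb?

3070

Taking the top-ratio items first gives carved horn + ornate helm + bronze mirror + pearl string for 3043 (37 lb).
Dropping carved horn and ornate helm frees 11 lb; slotting in obsidian blade (10 lb) lifts the total to 3070 at 36 lb.
An exhaustive check of the 128 subsets confirms 3070.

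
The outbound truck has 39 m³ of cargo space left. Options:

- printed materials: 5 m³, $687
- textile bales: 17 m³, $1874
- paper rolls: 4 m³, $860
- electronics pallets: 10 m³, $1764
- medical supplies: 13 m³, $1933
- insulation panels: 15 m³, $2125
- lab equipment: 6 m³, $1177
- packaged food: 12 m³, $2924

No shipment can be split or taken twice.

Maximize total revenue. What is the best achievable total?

7481

Filling by ratio: printed materials + paper rolls + electronics pallets + lab equipment + packaged food for 7412, with 2 m³ left unused.
Replace printed materials and lab equipment with medical supplies: the trade gains 69 net, giving 7481 at 39 m³.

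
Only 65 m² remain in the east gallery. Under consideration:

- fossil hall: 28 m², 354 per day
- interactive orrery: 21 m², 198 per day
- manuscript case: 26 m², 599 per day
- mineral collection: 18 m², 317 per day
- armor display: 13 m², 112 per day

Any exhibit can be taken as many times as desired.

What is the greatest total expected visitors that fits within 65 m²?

1310

The ratio ordering already packs tightly: 2×manuscript case + armor display, 65 m², 1310.
Every other selection either busts 65 m² or fails to beat 1310.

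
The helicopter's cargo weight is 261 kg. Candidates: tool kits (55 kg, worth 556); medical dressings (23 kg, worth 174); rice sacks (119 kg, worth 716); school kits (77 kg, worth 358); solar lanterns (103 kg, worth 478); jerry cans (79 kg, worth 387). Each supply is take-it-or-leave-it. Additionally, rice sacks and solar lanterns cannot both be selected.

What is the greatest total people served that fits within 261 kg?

Ranking by ratio (people served/kg): tool kits 10.11, medical dressings 7.57, rice sacks 6.02, jerry cans 4.90.
The ratio heuristic lands on tool kits + medical dressings + rice sacks (1446) but leaves 64 kg idle.
The 23 kg tied up in medical dressings is better spent on jerry cans — total rises to 1659 (253 kg).
Nothing else feasible within 261 kg beats 1659.

1659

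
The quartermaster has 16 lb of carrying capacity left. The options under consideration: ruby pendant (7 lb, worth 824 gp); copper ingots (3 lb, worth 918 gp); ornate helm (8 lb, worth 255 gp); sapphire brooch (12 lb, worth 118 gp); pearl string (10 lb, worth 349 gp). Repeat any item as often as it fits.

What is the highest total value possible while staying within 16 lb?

4590

Taking 5×copper ingots: 15 lb used, 4590 in value.
Every other selection either busts 16 lb or fails to beat 4590.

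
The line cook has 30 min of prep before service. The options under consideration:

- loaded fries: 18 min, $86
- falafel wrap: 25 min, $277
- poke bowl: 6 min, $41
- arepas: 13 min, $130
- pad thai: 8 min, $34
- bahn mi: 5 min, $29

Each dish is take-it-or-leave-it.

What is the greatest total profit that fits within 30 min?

306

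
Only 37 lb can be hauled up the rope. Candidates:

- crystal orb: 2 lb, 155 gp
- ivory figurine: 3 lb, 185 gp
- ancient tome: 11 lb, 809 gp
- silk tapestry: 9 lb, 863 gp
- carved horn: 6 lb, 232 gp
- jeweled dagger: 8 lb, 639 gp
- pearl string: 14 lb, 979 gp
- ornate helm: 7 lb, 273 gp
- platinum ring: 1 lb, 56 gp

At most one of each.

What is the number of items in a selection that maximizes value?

Best achievable value is 2877.
One optimal bundle: crystal orb + ivory figurine + silk tapestry + jeweled dagger + pearl string + platinum ring (37 lb).
All optima have 6 items.

6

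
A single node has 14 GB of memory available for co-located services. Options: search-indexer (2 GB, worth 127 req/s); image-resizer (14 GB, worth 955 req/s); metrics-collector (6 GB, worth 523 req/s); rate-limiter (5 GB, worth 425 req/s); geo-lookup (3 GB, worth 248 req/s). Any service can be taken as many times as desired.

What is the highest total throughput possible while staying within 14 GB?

1196

Taking the top-ratio services first gives search-indexer + 2×metrics-collector for 1173 (14 GB).
Replace search-indexer and metrics-collector with rate-limiter + geo-lookup: the trade gains 23 net, giving 1196 at 14 GB.
No other feasible combination exceeds 1196.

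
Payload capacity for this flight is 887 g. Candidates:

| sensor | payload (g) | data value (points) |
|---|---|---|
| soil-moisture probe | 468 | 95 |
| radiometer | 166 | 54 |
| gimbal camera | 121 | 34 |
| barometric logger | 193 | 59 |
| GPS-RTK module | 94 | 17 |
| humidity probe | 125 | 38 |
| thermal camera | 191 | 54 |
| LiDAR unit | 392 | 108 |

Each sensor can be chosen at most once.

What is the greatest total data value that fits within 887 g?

A density-first pass picks radiometer + gimbal camera + barometric logger + humidity probe + thermal camera — 239 at 796 g.
Replace gimbal camera and thermal camera with LiDAR unit: the trade gains 20 net, giving 259 at 876 g.
Every other selection either busts 887 g or fails to beat 259.

259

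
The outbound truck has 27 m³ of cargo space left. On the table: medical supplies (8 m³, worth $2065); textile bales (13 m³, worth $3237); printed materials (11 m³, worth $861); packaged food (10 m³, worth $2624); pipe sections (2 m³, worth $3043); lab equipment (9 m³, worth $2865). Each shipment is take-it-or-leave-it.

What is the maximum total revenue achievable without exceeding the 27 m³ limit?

9145

Density check — pipe sections 1521.50, lab equipment 318.33, packaged food 262.40 are the best per m³.
Greedy by ratio would take packaged food + pipe sections + lab equipment: 21 m³ used, total 8532.
The 10 m³ tied up in packaged food is better spent on textile bales — total rises to 9145 (24 m³).
Nothing else within 27 m³ beats 9145.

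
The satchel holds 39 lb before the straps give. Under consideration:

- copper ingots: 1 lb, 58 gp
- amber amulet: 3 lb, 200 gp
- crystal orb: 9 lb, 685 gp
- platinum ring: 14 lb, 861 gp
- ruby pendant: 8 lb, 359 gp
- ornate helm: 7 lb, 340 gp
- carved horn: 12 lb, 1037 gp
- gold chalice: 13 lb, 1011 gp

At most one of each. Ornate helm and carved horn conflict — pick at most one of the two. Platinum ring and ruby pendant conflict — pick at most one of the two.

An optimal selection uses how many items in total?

Best achievable value is 2991.
For example copper ingots + amber amulet + crystal orb + carved horn + gold chalice achieves it, using 38 lb.
Any selection reaching 2991 contains exactly 5 items.

5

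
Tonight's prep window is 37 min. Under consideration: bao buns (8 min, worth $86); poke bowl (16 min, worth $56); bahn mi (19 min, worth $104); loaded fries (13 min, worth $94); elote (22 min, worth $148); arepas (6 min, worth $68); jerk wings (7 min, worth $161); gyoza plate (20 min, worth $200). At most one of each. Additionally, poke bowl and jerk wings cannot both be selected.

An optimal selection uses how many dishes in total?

3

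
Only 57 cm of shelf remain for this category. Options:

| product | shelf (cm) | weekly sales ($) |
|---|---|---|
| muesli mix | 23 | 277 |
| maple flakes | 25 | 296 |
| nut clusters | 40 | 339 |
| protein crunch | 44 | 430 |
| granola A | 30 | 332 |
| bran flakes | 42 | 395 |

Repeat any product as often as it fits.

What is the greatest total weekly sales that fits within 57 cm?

The ratio heuristic lands on 2×muesli mix (554) but leaves 11 cm idle.
The 46 cm tied up in 2×muesli mix is better spent on maple flakes + granola A — total rises to 628 (55 cm).
That's the maximum — no swap from here does better than 628.

628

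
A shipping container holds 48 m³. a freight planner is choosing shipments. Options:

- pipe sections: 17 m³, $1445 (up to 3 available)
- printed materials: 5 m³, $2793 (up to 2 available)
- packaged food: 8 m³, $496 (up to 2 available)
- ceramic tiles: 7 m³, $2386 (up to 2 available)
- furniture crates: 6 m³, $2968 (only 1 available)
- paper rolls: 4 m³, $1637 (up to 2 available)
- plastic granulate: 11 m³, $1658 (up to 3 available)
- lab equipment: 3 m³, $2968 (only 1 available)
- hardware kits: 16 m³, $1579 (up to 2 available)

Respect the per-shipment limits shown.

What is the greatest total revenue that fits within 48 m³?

19589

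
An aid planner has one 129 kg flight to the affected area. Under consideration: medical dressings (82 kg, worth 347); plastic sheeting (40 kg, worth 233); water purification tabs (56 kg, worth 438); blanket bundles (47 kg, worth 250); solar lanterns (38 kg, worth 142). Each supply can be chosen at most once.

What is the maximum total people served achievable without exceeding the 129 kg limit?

688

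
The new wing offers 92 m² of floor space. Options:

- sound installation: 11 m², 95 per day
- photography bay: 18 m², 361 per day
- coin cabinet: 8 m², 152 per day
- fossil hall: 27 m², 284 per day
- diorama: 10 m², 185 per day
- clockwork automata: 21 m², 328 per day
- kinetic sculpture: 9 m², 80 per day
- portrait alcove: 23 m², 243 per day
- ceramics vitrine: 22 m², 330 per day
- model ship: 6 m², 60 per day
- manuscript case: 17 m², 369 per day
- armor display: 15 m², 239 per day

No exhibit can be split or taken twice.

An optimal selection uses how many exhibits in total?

6

The maximum expected visitors within 92 m² is 1636.
photography bay + coin cabinet + diorama + ceramics vitrine + manuscript case + armor display hits 1636 at 90 m².
All optima have 6 exhibits.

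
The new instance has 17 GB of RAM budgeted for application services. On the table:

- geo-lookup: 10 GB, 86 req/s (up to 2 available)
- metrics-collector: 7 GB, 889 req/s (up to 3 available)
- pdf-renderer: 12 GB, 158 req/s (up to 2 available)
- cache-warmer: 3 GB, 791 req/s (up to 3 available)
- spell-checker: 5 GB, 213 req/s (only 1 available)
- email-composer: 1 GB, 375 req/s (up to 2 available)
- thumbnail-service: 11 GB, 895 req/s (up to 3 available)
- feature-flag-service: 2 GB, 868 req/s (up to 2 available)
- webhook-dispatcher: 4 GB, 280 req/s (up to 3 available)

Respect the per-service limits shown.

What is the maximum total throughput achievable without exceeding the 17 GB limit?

4859

Best packing: 3×cache-warmer + 2×email-composer + 2×feature-flag-service — 15 GB, 4859 total.
Nothing else within 17 GB beats 4859.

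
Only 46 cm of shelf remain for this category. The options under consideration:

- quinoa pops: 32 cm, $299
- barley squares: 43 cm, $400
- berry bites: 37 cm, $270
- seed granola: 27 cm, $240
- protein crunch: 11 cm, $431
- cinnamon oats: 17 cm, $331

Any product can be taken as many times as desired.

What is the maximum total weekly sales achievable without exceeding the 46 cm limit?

1724

Best packing: 4×protein crunch — 44 cm, 1724 total.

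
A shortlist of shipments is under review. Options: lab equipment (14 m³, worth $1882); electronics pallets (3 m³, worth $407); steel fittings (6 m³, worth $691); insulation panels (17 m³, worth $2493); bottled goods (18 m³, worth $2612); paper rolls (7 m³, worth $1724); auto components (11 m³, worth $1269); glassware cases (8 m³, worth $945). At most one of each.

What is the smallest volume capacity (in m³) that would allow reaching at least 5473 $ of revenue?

Need the lightest bundle worth ≥ 5473.
Taking insulation panels + paper rolls + auto components gives 5486 (≥ 5473) for 35 m³.
No combination under 35 m³ hits 5473.

35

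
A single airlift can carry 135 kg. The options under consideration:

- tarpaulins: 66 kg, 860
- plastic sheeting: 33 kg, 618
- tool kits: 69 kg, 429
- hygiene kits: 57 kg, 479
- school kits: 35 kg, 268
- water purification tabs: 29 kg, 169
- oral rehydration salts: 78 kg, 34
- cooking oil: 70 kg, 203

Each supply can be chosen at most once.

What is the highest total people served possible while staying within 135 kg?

Tarpaulins + plastic sheeting + school kits uses 134 of the 135 kg and totals 1746.
The spare 1 kg is too small for any remaining supply, and no exchange beats 1746.

1746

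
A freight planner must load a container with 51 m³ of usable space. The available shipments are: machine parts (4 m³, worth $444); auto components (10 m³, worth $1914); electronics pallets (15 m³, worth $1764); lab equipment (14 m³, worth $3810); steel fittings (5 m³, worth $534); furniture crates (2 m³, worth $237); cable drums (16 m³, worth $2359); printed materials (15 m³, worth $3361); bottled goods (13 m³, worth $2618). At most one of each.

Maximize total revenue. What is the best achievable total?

10767

Filling by ratio: machine parts + lab equipment + furniture crates + printed materials + bottled goods for 10470, with 3 m³ left unused.
Replace furniture crates with steel fittings: the trade gains 297 net, giving 10767 at 51 m³.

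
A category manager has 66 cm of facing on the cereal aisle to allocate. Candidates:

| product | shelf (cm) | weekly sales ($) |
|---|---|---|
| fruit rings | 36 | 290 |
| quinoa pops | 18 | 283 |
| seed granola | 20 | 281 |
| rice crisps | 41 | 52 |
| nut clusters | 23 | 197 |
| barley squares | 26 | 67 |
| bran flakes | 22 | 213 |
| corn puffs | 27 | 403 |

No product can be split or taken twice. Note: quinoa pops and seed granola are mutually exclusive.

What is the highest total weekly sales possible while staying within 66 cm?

693

Density check — quinoa pops 15.72, corn puffs 14.93, seed granola 14.05, bran flakes 9.68 are the best per cm.
Taking quinoa pops + nut clusters + bran flakes: 63 cm used, 693 in weekly sales.
That's the maximum — no feasible swap from here does better than 693.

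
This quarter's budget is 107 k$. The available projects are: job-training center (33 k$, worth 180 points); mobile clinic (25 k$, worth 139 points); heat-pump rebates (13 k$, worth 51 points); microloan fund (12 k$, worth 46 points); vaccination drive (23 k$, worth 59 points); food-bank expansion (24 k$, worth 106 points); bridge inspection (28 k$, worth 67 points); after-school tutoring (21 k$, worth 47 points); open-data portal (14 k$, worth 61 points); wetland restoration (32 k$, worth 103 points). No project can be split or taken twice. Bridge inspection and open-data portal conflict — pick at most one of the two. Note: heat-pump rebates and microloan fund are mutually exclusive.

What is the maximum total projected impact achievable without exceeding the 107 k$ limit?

486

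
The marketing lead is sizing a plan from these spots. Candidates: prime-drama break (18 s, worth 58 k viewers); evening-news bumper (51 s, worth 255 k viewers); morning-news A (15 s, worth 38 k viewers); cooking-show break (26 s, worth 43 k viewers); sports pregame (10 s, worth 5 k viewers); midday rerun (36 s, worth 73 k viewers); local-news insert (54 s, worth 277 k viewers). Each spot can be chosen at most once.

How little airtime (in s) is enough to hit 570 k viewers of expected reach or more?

120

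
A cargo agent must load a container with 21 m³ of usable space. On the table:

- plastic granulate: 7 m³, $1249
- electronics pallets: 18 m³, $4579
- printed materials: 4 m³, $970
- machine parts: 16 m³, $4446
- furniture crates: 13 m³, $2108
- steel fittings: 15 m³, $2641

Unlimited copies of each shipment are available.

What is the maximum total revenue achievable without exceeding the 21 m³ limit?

5416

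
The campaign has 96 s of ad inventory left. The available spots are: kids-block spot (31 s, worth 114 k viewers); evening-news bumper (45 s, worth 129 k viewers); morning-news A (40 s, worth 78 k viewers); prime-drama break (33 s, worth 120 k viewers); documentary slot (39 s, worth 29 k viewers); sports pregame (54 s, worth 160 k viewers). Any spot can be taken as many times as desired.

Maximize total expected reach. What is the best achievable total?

A density-first pass picks 3×kids-block spot — 342 at 93 s.
Dropping kids-block spot frees 31 s; slotting in prime-drama break (33 s) lifts the total to 348 at 95 s.

348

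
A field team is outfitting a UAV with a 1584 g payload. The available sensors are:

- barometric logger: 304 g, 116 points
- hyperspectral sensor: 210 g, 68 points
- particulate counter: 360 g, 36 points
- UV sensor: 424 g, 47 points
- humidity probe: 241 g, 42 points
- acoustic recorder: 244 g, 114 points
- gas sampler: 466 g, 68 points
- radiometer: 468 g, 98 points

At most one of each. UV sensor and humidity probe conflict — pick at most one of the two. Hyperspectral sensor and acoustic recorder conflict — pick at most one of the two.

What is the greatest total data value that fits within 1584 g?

396

Taking barometric logger + acoustic recorder + gas sampler + radiometer: 1482 g used, 396 in data value.
The spare 102 g is too small for any remaining sensor, and no feasible exchange beats 396.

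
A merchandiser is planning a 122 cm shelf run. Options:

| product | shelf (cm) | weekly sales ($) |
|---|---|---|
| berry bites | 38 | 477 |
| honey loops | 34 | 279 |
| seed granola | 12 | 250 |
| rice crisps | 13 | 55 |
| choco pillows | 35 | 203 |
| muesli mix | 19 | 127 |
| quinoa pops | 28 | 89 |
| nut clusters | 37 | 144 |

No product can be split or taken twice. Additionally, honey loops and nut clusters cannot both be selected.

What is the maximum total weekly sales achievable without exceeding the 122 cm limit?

1209

The ratio heuristic lands on berry bites + honey loops + seed granola + rice crisps + muesli mix (1188) but leaves 6 cm idle.
The 32 cm tied up in rice crisps and muesli mix is better spent on choco pillows — total rises to 1209 (119 cm).
The closest alternative, berry bites + honey loops + seed granola + rice crisps + muesli mix, reaches only 1188.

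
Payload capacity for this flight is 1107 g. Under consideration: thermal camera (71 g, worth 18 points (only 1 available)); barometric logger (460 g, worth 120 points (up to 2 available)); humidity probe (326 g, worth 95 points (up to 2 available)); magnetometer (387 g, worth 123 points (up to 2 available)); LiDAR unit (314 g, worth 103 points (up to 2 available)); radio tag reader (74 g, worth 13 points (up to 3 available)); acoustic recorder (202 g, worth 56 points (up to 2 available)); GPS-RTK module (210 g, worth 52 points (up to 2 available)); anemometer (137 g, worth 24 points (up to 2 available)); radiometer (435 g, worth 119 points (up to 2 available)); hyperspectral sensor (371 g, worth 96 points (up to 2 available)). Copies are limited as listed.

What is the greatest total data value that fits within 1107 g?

349

Filling by ratio: thermal camera + magnetometer + 2×LiDAR unit for 347, with 21 g left unused.
Replace thermal camera and LiDAR unit with magnetometer: the trade gains 2 net, giving 349 at 1088 g.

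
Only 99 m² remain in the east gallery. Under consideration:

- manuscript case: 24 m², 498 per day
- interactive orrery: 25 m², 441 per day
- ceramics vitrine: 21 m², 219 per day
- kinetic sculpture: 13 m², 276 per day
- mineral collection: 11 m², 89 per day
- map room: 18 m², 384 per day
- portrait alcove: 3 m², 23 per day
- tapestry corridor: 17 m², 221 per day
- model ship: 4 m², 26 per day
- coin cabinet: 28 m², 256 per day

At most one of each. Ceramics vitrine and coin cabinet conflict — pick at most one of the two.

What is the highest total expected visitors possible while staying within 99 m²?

1820

Ranking by ratio (expected visitors/m²): map room 21.33, kinetic sculpture 21.23, manuscript case 20.75.
Manuscript case + interactive orrery + kinetic sculpture + map room + tapestry corridor uses 97 of the 99 m² and totals 1820.
Nothing else feasible within 99 m² beats 1820.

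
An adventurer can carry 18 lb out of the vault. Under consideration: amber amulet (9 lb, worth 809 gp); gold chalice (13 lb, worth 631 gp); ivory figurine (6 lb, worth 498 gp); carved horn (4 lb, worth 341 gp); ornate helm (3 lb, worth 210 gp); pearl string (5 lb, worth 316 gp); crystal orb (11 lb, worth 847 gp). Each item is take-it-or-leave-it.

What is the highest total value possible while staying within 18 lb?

1517

A density-first pass picks amber amulet + carved horn + ornate helm — 1360 at 16 lb.
Dropping carved horn frees 4 lb; slotting in ivory figurine (6 lb) lifts the total to 1517 at 18 lb.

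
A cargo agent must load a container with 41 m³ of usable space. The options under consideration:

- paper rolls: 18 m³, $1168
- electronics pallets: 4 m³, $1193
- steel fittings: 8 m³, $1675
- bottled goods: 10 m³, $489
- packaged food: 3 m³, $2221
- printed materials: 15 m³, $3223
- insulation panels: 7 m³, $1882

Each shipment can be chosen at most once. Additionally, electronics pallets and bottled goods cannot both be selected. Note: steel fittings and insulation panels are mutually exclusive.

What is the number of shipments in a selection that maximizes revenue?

4

Optimal total is 8519.
electronics pallets + packaged food + printed materials + insulation panels hits 8519 at 29 m³.
Every optimal selection uses 4 shipments.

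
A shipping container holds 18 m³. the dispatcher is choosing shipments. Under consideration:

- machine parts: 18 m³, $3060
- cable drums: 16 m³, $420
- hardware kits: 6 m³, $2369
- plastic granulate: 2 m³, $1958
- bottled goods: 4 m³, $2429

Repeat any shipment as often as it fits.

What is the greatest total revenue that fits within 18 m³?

17622

Density check — plastic granulate 979.00, bottled goods 607.25, hardware kits 394.83, machine parts 170.00 are the best per m³.
Taking 9×plastic granulate: 18 m³ used, 17622 in revenue.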